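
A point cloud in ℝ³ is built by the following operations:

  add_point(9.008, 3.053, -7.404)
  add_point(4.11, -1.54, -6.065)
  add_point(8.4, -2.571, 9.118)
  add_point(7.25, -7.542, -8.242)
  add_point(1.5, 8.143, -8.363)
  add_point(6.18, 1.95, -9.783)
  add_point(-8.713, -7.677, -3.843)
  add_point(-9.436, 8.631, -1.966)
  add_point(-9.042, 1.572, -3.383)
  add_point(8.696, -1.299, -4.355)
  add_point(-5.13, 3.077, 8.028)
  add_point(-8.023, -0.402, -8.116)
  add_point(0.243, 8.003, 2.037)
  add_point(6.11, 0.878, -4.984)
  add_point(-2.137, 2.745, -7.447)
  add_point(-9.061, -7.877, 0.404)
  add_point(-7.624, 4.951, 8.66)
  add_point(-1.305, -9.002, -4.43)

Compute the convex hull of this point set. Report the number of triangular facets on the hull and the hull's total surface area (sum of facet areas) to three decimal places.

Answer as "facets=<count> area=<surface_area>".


Points on the hull: [0, 2, 3, 4, 5, 6, 7, 8, 9, 11, 12, 15, 16, 17] (14 of 18).

Facet areas (half cross-product norm):
  f1: (p15, p2, p17) → 82.2329
  f2: (p12, p2, p0) → 100.3372
  f3: (p9, p2, p0) → 27.4314
  f4: (p4, p11, p7) → 63.2715
  f5: (p4, p12, p7) → 52.9418
  f6: (p4, p12, p0) → 47.7761
  f7: (p3, p9, p0) → 18.3233
  f8: (p3, p2, p17) → 82.1714
  f9: (p3, p9, p2) → 45.7075
  f10: (p6, p15, p7) → 34.9600
  f11: (p6, p15, p17) → 15.9202
  f12: (p6, p3, p17) → 16.3143
  f13: (p6, p3, p11) → 68.3741
  f14: (p16, p12, p2) → 80.7259
  f15: (p16, p15, p2) → 131.1132
  f16: (p16, p12, p7) → 50.9715
  f17: (p16, p15, p7) → 84.5585
  f18: (p5, p4, p11) → 50.3339
  f19: (p5, p3, p11) → 69.9447
  f20: (p5, p4, p0) → 15.1416
  f21: (p5, p3, p0) → 18.5619
  f22: (p8, p11, p7) → 15.6405
  f23: (p8, p6, p7) → 4.9755
  f24: (p8, p6, p11) → 21.8850
Σ area = 1199.614

Euler characteristic 14−36+24 = 2 ✓

facets=24 area=1199.614


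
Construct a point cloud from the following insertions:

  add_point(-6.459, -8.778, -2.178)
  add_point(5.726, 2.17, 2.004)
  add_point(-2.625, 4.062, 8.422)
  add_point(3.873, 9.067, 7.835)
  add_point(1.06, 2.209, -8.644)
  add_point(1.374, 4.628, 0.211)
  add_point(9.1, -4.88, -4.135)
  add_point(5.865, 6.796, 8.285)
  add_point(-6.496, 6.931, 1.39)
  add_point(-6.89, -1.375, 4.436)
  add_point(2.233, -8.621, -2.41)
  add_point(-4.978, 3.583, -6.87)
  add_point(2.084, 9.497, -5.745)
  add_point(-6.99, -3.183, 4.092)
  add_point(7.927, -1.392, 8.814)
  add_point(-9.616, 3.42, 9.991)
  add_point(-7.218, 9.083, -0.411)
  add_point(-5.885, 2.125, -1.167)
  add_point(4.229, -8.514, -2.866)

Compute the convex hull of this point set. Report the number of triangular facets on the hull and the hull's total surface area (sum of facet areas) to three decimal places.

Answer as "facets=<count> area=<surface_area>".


Extreme-point indices: [0, 3, 4, 6, 7, 10, 11, 12, 13, 14, 15, 16, 18] — 13 of 19 on the boundary.

Triangle areas on the boundary:
  f1: (p7, p12, p6) → 110.3778
  f2: (p16, p0, p15) → 100.7110
  f3: (p14, p7, p15) → 67.3915
  f4: (p14, p7, p6) → 55.6519
  f5: (p11, p16, p12) → 38.9061
  f6: (p11, p16, p0) → 55.7808
  f7: (p3, p7, p12) → 20.2384
  f8: (p3, p16, p12) → 67.9936
  f9: (p3, p7, p15) → 21.6050
  f10: (p3, p16, p15) → 78.0678
  f11: (p13, p0, p15) → 9.6616
  f12: (p13, p14, p15) → 72.7228
  f13: (p13, p14, p0) → 64.3800
  f14: (p18, p14, p6) → 41.5181
  f15: (p10, p14, p0) → 58.3646
  f16: (p10, p18, p0) → 1.7773
  f17: (p10, p18, p14) → 14.4585
  f18: (p4, p11, p0) → 42.8491
  f19: (p4, p18, p0) → 66.0479
  f20: (p4, p18, p6) → 35.8924
  f21: (p4, p12, p6) → 43.4140
  f22: (p4, p11, p12) → 25.0777
Σ area = 1092.888

Euler characteristic 13−33+22 = 2 ✓

facets=22 area=1092.888


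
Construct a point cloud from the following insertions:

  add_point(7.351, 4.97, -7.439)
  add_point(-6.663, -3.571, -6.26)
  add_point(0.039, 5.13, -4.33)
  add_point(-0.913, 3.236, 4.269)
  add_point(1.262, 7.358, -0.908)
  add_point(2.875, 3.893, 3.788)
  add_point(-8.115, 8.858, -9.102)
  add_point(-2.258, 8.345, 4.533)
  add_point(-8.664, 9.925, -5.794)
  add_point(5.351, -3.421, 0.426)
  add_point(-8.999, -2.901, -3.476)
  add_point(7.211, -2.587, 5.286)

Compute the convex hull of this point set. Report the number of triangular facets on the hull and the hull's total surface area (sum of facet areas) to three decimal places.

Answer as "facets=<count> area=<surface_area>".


Extreme-point indices: [0, 1, 3, 4, 5, 6, 7, 8, 9, 10, 11] — 11 of 12 on the boundary.

Facet areas (half cross-product norm):
  f1: (p7, p8, p10) → 77.0723
  f2: (p6, p8, p10) → 22.7538
  f3: (p6, p8, p0) → 27.9839
  f4: (p9, p11, p10) → 32.0348
  f5: (p9, p11, p0) → 27.5146
  f6: (p3, p11, p10) → 61.2889
  f7: (p3, p7, p10) → 31.8372
  f8: (p3, p7, p11) → 17.2597
  f9: (p4, p8, p0) → 49.5442
  f10: (p4, p7, p0) → 6.1532
  f11: (p4, p7, p8) → 36.8237
  f12: (p5, p11, p0) → 48.1198
  f13: (p5, p7, p0) → 39.2902
  f14: (p5, p7, p11) → 10.5621
  f15: (p1, p6, p10) → 23.6339
  f16: (p1, p6, p0) → 95.6958
  f17: (p1, p9, p10) → 24.9724
  f18: (p1, p9, p0) → 79.0848
Σ area = 711.625

Check V−E+F: 11 − 27 + 18 = 2.

facets=18 area=711.625


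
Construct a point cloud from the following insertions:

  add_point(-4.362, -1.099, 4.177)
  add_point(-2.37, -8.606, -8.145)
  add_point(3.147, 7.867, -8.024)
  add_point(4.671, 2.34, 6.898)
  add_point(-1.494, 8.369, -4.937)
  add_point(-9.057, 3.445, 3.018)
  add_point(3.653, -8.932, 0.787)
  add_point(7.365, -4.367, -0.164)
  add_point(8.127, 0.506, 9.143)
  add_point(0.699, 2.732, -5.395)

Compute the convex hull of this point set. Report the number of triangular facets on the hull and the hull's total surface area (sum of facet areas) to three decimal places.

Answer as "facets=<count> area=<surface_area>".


9 of the 10 inputs are extreme points: [0, 1, 2, 3, 4, 5, 6, 7, 8].

Area of each hull facet:
  f1: (p4, p1, p5) → 98.8923
  f2: (p2, p4, p8) → 52.4843
  f3: (p2, p4, p1) → 47.8675
  f4: (p3, p8, p5) → 13.9711
  f5: (p3, p4, p5) → 79.1702
  f6: (p3, p4, p8) → 14.9155
  f7: (p0, p1, p5) → 46.0718
  f8: (p0, p6, p1) → 62.2543
  f9: (p0, p8, p5) → 34.6677
  f10: (p0, p6, p8) → 70.9204
  f11: (p7, p2, p1) → 97.1461
  f12: (p7, p6, p1) → 31.5170
  f13: (p7, p2, p8) → 79.2987
  f14: (p7, p6, p8) → 30.3230
Σ area = 759.500

Check V−E+F: 9 − 21 + 14 = 2.

facets=14 area=759.500


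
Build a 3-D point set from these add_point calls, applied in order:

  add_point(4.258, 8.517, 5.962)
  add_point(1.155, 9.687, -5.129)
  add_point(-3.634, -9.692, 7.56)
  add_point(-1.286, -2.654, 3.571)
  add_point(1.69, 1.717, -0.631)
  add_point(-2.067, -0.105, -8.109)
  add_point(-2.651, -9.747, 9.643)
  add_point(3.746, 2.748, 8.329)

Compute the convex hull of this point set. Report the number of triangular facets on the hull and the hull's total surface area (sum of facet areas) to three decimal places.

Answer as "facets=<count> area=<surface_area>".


facets=10 area=507.324

Extreme-point indices: [0, 1, 2, 4, 5, 6, 7] — 7 of 8 on the boundary.

Facet areas (half cross-product norm):
  f1: (p1, p0, p2) → 115.0108
  f2: (p5, p1, p2) → 95.4041
  f3: (p4, p5, p1) → 37.8102
  f4: (p4, p1, p0) → 43.4639
  f5: (p4, p7, p0) → 28.0533
  f6: (p6, p4, p7) → 64.8189
  f7: (p6, p0, p2) → 22.8716
  f8: (p6, p7, p0) → 20.1482
  f9: (p6, p5, p2) → 14.1775
  f10: (p6, p4, p5) → 65.5652
Σ area = 507.324

Euler characteristic 7−15+10 = 2 ✓


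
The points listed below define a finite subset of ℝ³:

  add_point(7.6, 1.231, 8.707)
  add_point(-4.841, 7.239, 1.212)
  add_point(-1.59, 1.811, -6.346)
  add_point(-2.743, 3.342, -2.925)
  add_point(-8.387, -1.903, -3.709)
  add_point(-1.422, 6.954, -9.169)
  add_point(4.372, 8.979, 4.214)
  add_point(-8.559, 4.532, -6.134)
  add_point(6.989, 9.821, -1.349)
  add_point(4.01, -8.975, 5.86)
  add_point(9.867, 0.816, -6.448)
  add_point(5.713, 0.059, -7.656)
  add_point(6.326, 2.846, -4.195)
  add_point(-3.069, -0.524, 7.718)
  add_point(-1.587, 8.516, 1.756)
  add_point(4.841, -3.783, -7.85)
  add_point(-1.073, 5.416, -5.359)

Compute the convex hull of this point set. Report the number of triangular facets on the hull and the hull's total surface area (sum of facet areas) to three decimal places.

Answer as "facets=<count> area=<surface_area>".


facets=22 area=964.297

Extreme-point indices: [0, 1, 4, 5, 6, 7, 8, 9, 10, 11, 13, 14, 15] — 13 of 17 on the boundary.

Per-facet area ½‖(b−a)×(c−a)‖:
  f1: (p0, p9, p10) → 83.4713
  f2: (p8, p0, p10) → 69.7284
  f3: (p15, p9, p10) → 50.8739
  f4: (p13, p0, p9) → 53.0794
  f5: (p5, p8, p10) → 60.0931
  f6: (p5, p15, p7) → 50.2463
  f7: (p4, p15, p7) → 48.0621
  f8: (p4, p15, p9) → 98.5171
  f9: (p4, p13, p7) → 42.4762
  f10: (p4, p13, p9) → 70.8336
  f11: (p6, p8, p0) → 27.1926
  f12: (p6, p13, p0) → 50.1140
  f13: (p11, p15, p10) → 7.9740
  f14: (p11, p5, p10) → 17.7069
  f15: (p11, p5, p15) → 17.0907
  f16: (p1, p13, p7) → 41.3181
  f17: (p1, p6, p13) → 49.3659
  f18: (p1, p5, p7) → 34.7926
  f19: (p14, p6, p8) → 20.0177
  f20: (p14, p1, p6) → 4.1294
  f21: (p14, p5, p8) → 48.0441
  f22: (p14, p1, p5) → 19.1694
Σ area = 964.297

Check V−E+F: 13 − 33 + 22 = 2.


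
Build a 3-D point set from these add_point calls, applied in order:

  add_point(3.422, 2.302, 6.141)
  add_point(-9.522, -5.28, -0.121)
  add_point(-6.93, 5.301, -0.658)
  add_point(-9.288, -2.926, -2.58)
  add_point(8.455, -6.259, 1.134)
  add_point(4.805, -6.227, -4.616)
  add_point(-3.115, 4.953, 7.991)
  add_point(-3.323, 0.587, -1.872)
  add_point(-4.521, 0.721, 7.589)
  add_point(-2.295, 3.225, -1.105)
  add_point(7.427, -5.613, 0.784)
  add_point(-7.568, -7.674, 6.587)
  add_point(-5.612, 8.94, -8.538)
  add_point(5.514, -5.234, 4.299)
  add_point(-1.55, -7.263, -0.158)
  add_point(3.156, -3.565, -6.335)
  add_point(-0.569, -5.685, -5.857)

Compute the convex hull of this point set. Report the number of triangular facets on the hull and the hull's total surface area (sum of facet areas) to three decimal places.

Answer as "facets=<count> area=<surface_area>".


Hull vertices (14/17): indices [0, 1, 2, 3, 4, 5, 6, 8, 11, 12, 13, 14, 15, 16].

Facet areas (half cross-product norm):
  f1: (p2, p6, p12) → 26.2214
  f2: (p2, p11, p1) → 38.4688
  f3: (p2, p11, p6) → 62.4613
  f4: (p0, p12, p4) → 101.6957
  f5: (p0, p6, p12) → 62.6365
  f6: (p3, p16, p1) → 16.4754
  f7: (p3, p16, p12) → 66.2535
  f8: (p3, p2, p1) → 12.8935
  f9: (p3, p2, p12) → 37.4482
  f10: (p15, p12, p4) → 55.5980
  f11: (p15, p16, p12) → 33.1754
  f12: (p14, p11, p4) → 37.8186
  f13: (p14, p11, p1) → 28.6273
  f14: (p14, p16, p1) → 24.4991
  f15: (p13, p11, p4) → 20.7816
  f16: (p13, p0, p4) → 14.8711
  f17: (p8, p11, p6) → 0.7026
  f18: (p8, p0, p6) → 16.2676
  f19: (p8, p13, p11) → 53.2810
  f20: (p8, p13, p0) → 32.8468
  f21: (p5, p15, p4) → 9.1690
  f22: (p5, p15, p16) → 7.7010
  f23: (p5, p14, p4) → 26.6406
  f24: (p5, p14, p16) → 16.5569
Σ area = 803.091

Euler characteristic 14−36+24 = 2 ✓

facets=24 area=803.091


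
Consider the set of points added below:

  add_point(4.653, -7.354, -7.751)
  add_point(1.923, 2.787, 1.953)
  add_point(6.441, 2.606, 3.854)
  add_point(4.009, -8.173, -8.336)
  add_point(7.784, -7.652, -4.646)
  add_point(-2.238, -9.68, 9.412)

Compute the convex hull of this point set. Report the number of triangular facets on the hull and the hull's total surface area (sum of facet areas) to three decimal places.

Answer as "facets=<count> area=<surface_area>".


Hull vertices (6/6): indices [0, 1, 2, 3, 4, 5].

Per-facet area ½‖(b−a)×(c−a)‖:
  f1: (p3, p4, p5) → 45.6460
  f2: (p3, p1, p5) → 111.7819
  f3: (p2, p4, p5) → 101.9774
  f4: (p2, p1, p5) → 37.0436
  f5: (p0, p3, p1) → 5.9683
  f6: (p0, p2, p1) → 35.0028
  f7: (p0, p3, p4) → 1.9371
  f8: (p0, p2, p4) → 27.9995
Σ area = 367.356

Euler characteristic 6−12+8 = 2 ✓

facets=8 area=367.356


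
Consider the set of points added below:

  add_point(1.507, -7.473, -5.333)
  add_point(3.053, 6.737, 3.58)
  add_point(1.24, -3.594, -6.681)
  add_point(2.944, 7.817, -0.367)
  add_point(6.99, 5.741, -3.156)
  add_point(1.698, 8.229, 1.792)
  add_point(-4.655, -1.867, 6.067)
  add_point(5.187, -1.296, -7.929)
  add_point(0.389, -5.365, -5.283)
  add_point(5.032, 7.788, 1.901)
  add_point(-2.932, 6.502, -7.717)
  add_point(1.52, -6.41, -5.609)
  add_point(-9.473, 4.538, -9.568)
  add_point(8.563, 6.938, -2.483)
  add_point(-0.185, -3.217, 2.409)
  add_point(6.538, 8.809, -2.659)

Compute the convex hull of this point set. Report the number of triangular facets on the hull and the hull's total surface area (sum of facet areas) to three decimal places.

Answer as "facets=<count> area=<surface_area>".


Extreme-point indices: [0, 1, 5, 6, 7, 9, 10, 12, 13, 14, 15] — 11 of 16 on the boundary.

Area of each hull facet:
  f1: (p6, p0, p12) → 110.5114
  f2: (p5, p6, p12) → 99.2283
  f3: (p7, p0, p12) → 60.2462
  f4: (p7, p0, p13) → 31.4074
  f5: (p14, p0, p13) → 63.9991
  f6: (p14, p6, p0) → 16.6880
  f7: (p15, p7, p13) → 13.9004
  f8: (p1, p5, p6) → 15.5465
  f9: (p1, p14, p6) → 31.1959
  f10: (p10, p5, p12) → 27.9305
  f11: (p10, p15, p5) → 34.0818
  f12: (p10, p7, p12) → 35.1731
  f13: (p10, p15, p7) → 54.6427
  f14: (p9, p14, p13) → 34.2348
  f15: (p9, p1, p14) → 12.7245
  f16: (p9, p15, p13) → 6.7797
  f17: (p9, p15, p5) → 8.0048
  f18: (p9, p1, p5) → 3.6519
Σ area = 659.947

Euler: V−E+F = 11−27+18 = 2.

facets=18 area=659.947


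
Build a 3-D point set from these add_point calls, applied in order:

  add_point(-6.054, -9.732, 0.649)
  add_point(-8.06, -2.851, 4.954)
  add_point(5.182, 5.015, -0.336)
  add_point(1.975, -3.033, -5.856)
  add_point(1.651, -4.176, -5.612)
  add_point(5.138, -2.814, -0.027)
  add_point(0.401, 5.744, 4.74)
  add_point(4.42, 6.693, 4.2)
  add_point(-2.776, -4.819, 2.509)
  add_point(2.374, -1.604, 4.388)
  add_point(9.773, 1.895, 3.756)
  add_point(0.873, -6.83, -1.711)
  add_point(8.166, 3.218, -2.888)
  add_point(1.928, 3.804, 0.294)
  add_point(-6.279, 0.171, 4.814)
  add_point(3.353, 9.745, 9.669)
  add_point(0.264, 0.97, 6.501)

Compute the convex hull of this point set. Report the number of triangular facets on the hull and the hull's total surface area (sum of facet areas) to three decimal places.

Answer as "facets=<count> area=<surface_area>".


facets=26 area=609.479

15 of the 17 inputs are extreme points: [0, 1, 2, 3, 4, 5, 6, 9, 10, 11, 12, 13, 14, 15, 16].

Triangle areas on the boundary:
  f1: (p12, p15, p10) → 39.7954
  f2: (p16, p15, p1) → 32.4758
  f3: (p16, p15, p10) → 46.6745
  f4: (p4, p12, p3) → 3.7352
  f5: (p14, p3, p1) → 24.1185
  f6: (p14, p13, p3) → 46.1762
  f7: (p14, p6, p13) → 22.1209
  f8: (p14, p15, p1) → 11.1988
  f9: (p14, p6, p15) → 22.2207
  f10: (p2, p12, p15) → 14.0227
  f11: (p2, p6, p15) → 23.5499
  f12: (p2, p6, p13) → 8.5536
  f13: (p2, p12, p3) → 20.0463
  f14: (p2, p13, p3) → 16.0855
  f15: (p5, p11, p10) → 5.5740
  f16: (p5, p4, p11) → 14.0955
  f17: (p5, p12, p10) → 22.9979
  f18: (p5, p4, p12) → 24.6046
  f19: (p0, p11, p10) → 38.7074
  f20: (p0, p16, p1) → 37.9716
  f21: (p0, p4, p11) → 15.1656
  f22: (p0, p3, p1) → 51.4724
  f23: (p0, p4, p3) → 4.5487
  f24: (p9, p16, p10) → 15.6868
  f25: (p9, p0, p10) → 24.2888
  f26: (p9, p0, p16) → 23.5914
Σ area = 609.479

Check V−E+F: 15 − 39 + 26 = 2.


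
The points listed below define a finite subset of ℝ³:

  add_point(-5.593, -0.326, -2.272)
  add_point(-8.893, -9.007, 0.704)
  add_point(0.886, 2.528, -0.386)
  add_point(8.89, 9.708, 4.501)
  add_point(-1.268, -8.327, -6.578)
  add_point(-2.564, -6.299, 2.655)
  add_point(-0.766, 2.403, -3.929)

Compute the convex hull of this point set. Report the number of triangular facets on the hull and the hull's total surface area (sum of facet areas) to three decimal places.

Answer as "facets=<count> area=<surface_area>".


facets=8 area=404.941

Hull vertices (6/7): indices [0, 1, 3, 4, 5, 6].

Area of each hull facet:
  f1: (p0, p3, p1) → 71.9751
  f2: (p0, p4, p1) → 44.2595
  f3: (p6, p4, p3) → 62.2488
  f4: (p6, p0, p3) → 33.6379
  f5: (p6, p0, p4) → 28.9545
  f6: (p5, p3, p1) → 37.8899
  f7: (p5, p4, p1) → 33.2668
  f8: (p5, p4, p3) → 92.7087
Σ area = 404.941

Euler characteristic 6−12+8 = 2 ✓


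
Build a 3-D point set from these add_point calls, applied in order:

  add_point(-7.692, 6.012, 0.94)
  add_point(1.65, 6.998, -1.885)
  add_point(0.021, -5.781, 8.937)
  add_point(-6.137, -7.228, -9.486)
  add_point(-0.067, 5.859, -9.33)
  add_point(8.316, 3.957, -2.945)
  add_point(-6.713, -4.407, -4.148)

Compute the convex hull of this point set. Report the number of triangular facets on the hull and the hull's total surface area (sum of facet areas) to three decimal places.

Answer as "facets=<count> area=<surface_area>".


7 of the 7 inputs are extreme points: [0, 1, 2, 3, 4, 5, 6].

Triangle areas on the boundary:
  f1: (p2, p3, p5) → 151.6751
  f2: (p4, p3, p0) → 89.7743
  f3: (p4, p3, p5) → 76.0541
  f4: (p6, p3, p0) → 20.7270
  f5: (p6, p2, p0) → 82.9053
  f6: (p6, p2, p3) → 32.3265
  f7: (p1, p4, p0) → 37.8390
  f8: (p1, p4, p5) → 28.5942
  f9: (p1, p2, p0) → 77.1839
  f10: (p1, p2, p5) → 61.7273
Σ area = 658.807

Check V−E+F: 7 − 15 + 10 = 2.

facets=10 area=658.807


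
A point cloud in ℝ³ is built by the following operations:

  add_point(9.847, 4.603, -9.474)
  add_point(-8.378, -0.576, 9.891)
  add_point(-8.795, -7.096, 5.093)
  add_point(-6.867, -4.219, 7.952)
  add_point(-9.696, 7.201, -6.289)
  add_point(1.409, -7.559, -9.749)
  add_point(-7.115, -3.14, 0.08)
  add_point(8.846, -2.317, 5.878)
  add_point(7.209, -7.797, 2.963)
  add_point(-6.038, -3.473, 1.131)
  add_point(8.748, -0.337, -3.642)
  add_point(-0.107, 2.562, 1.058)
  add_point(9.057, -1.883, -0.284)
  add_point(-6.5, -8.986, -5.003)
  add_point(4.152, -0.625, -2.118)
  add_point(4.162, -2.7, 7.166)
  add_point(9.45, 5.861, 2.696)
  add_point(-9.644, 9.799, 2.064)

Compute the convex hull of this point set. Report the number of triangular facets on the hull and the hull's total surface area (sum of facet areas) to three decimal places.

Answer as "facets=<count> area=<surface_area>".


facets=22 area=1304.894

Points on the hull: [0, 1, 2, 3, 4, 5, 7, 8, 12, 13, 15, 16, 17] (13 of 18).

Triangle areas on the boundary:
  f1: (p5, p0, p4) → 132.1740
  f2: (p5, p13, p4) → 77.2071
  f3: (p5, p8, p0) → 100.4385
  f4: (p5, p8, p13) → 64.7948
  f5: (p2, p13, p4) → 86.1913
  f6: (p2, p8, p13) → 79.6565
  f7: (p17, p16, p1) → 122.4526
  f8: (p17, p2, p4) → 74.5932
  f9: (p17, p2, p1) → 50.8161
  f10: (p17, p0, p4) → 85.8402
  f11: (p17, p16, p0) → 119.3653
  f12: (p12, p8, p0) → 18.5039
  f13: (p7, p16, p1) → 78.0282
  f14: (p7, p12, p8) → 18.3169
  f15: (p7, p16, p0) → 51.8927
  f16: (p7, p12, p0) → 18.0559
  f17: (p3, p2, p1) → 7.3761
  f18: (p3, p2, p8) → 34.4584
  f19: (p15, p7, p8) → 15.3488
  f20: (p15, p3, p8) → 37.8891
  f21: (p15, p7, p1) → 7.8002
  f22: (p15, p3, p1) → 23.6945
Σ area = 1304.894

Check V−E+F: 13 − 33 + 22 = 2.


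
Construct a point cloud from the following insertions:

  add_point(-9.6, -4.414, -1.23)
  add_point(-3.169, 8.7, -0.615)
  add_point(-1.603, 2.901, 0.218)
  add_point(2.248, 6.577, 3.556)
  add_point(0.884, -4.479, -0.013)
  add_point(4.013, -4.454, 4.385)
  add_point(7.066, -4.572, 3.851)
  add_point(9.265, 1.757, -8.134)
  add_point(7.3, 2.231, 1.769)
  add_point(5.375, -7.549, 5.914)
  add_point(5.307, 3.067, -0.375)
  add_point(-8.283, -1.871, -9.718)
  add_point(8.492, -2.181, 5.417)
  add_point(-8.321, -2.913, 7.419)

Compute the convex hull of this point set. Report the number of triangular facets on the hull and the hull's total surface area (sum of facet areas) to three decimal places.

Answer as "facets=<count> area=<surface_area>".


facets=16 area=867.901

Hull vertices (10/14): indices [0, 1, 3, 6, 7, 8, 9, 11, 12, 13].

Per-facet area ½‖(b−a)×(c−a)‖:
  f1: (p11, p1, p0) → 62.8699
  f2: (p11, p1, p7) → 113.0603
  f3: (p11, p9, p0) → 71.5712
  f4: (p11, p9, p7) → 150.3495
  f5: (p13, p1, p0) → 62.6774
  f6: (p13, p9, p0) → 64.4690
  f7: (p12, p13, p9) → 44.3032
  f8: (p3, p1, p7) → 51.7618
  f9: (p3, p13, p1) → 51.6336
  f10: (p3, p12, p13) → 79.4166
  f11: (p6, p9, p7) → 13.9328
  f12: (p6, p12, p7) → 21.9277
  f13: (p6, p12, p9) → 5.5530
  f14: (p8, p12, p7) → 24.9436
  f15: (p8, p3, p7) → 31.5509
  f16: (p8, p3, p12) → 17.8811
Σ area = 867.901

Euler: V−E+F = 10−24+16 = 2.


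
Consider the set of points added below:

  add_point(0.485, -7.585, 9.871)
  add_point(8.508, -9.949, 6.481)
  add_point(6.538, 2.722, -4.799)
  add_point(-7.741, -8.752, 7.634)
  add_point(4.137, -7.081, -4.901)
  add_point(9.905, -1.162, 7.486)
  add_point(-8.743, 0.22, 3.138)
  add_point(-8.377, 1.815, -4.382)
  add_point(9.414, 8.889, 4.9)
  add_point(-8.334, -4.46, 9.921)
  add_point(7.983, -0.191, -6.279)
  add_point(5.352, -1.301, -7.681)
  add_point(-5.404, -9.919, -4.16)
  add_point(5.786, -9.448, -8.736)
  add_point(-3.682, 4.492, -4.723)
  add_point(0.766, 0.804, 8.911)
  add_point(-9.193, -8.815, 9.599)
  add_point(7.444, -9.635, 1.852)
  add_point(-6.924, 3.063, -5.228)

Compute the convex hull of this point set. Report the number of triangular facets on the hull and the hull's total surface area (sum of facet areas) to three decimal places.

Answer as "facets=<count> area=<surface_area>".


Extreme-point indices: [0, 1, 2, 5, 6, 7, 8, 9, 10, 11, 12, 13, 14, 15, 16, 18] — 16 of 19 on the boundary.

Facet areas (half cross-product norm):
  f1: (p15, p8, p5) → 48.0361
  f2: (p12, p18, p13) → 79.2755
  f3: (p12, p1, p16) → 116.2765
  f4: (p12, p1, p13) → 91.4644
  f5: (p10, p8, p5) → 68.5765
  f6: (p10, p1, p5) → 62.2470
  f7: (p10, p1, p13) → 73.4808
  f8: (p0, p15, p5) → 39.4479
  f9: (p0, p1, p16) → 24.0268
  f10: (p0, p1, p5) → 39.8803
  f11: (p6, p18, p8) → 88.5366
  f12: (p14, p18, p8) → 13.7589
  f13: (p11, p18, p13) → 50.0128
  f14: (p11, p10, p13) → 12.2155
  f15: (p11, p14, p18) → 17.3656
  f16: (p9, p0, p16) → 20.5998
  f17: (p9, p0, p15) → 37.7070
  f18: (p9, p6, p16) → 16.0468
  f19: (p9, p15, p8) → 20.7690
  f20: (p9, p6, p8) → 82.6475
  f21: (p7, p12, p18) → 11.5341
  f22: (p7, p6, p18) → 6.7222
  f23: (p7, p12, p16) → 85.9987
  f24: (p7, p6, p16) → 28.8525
  f25: (p2, p10, p8) → 15.8001
  f26: (p2, p14, p8) → 60.8024
  f27: (p2, p11, p10) → 5.6325
  f28: (p2, p11, p14) → 26.2837
Σ area = 1243.998

Check V−E+F: 16 − 42 + 28 = 2.

facets=28 area=1243.998


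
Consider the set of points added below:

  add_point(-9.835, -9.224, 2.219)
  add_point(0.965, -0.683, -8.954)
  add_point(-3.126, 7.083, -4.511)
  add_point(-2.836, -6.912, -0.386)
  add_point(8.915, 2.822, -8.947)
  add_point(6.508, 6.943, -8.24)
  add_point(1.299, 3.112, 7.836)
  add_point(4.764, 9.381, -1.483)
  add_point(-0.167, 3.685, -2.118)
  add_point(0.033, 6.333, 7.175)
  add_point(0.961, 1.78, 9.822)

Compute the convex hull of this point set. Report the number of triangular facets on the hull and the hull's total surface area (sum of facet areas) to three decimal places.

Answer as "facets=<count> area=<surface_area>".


Hull vertices (9/11): indices [0, 1, 2, 3, 4, 5, 7, 9, 10].

Triangle areas on the boundary:
  f1: (p10, p7, p4) → 71.8784
  f2: (p3, p10, p0) → 53.5352
  f3: (p3, p10, p4) → 120.0947
  f4: (p1, p2, p0) → 86.1341
  f5: (p1, p3, p0) → 30.5413
  f6: (p1, p3, p4) → 41.4069
  f7: (p5, p7, p4) → 15.0833
  f8: (p5, p2, p7) → 31.7798
  f9: (p5, p1, p4) → 20.8272
  f10: (p5, p1, p2) → 42.0542
  f11: (p9, p10, p7) → 22.3573
  f12: (p9, p2, p7) → 44.3024
  f13: (p9, p10, p0) → 44.8631
  f14: (p9, p2, p0) → 109.0253
Σ area = 733.883

Euler: V−E+F = 9−21+14 = 2.

facets=14 area=733.883


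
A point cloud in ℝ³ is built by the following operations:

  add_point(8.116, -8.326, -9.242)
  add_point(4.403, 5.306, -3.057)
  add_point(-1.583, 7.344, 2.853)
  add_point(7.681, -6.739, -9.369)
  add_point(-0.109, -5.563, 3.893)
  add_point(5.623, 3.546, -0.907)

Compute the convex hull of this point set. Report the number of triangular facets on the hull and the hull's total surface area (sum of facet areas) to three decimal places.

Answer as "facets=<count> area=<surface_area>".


Points on the hull: [0, 1, 2, 3, 4, 5] (6 of 6).

Per-facet area ½‖(b−a)×(c−a)‖:
  f1: (p3, p4, p2) → 100.3103
  f2: (p3, p4, p0) → 12.6036
  f3: (p5, p4, p2) → 51.3920
  f4: (p5, p4, p0) → 82.4384
  f5: (p5, p3, p0) → 7.6507
  f6: (p1, p3, p2) → 44.7781
  f7: (p1, p5, p2) → 13.1010
  f8: (p1, p5, p3) → 20.4121
Σ area = 332.686

Euler characteristic 6−12+8 = 2 ✓

facets=8 area=332.686


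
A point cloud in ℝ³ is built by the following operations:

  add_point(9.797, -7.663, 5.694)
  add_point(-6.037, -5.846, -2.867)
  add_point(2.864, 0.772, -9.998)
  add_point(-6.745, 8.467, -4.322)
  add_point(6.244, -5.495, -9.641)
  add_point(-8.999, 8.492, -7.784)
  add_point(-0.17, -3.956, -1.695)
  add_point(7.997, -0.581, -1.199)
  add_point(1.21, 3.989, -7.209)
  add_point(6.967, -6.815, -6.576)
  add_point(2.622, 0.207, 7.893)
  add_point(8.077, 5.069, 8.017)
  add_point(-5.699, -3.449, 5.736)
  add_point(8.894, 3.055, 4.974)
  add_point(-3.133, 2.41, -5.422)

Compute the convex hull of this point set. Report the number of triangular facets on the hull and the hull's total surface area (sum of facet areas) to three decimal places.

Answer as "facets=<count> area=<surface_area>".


facets=22 area=976.413

Extreme-point indices: [0, 1, 2, 3, 4, 5, 7, 8, 9, 10, 11, 12, 13] — 13 of 15 on the boundary.

Triangle areas on the boundary:
  f1: (p8, p2, p5) → 20.7259
  f2: (p3, p12, p5) → 26.2869
  f3: (p3, p12, p11) → 123.7241
  f4: (p3, p8, p5) → 19.3631
  f5: (p3, p8, p11) → 80.0740
  f6: (p10, p11, p0) → 39.7357
  f7: (p10, p12, p0) → 49.0733
  f8: (p10, p12, p11) → 12.6165
  f9: (p1, p12, p0) → 71.7119
  f10: (p1, p12, p5) → 68.8691
  f11: (p13, p7, p2) → 25.4409
  f12: (p13, p8, p11) → 22.7889
  f13: (p13, p8, p2) → 31.6746
  f14: (p13, p11, p0) → 17.4620
  f15: (p13, p7, p0) → 35.0761
  f16: (p9, p1, p0) → 85.4599
  f17: (p4, p2, p5) → 26.1828
  f18: (p4, p1, p5) → 108.3357
  f19: (p4, p9, p1) → 23.1436
  f20: (p4, p7, p2) → 33.6456
  f21: (p4, p7, p0) → 48.0457
  f22: (p4, p9, p0) → 6.9763
Σ area = 976.413

Euler characteristic 13−33+22 = 2 ✓


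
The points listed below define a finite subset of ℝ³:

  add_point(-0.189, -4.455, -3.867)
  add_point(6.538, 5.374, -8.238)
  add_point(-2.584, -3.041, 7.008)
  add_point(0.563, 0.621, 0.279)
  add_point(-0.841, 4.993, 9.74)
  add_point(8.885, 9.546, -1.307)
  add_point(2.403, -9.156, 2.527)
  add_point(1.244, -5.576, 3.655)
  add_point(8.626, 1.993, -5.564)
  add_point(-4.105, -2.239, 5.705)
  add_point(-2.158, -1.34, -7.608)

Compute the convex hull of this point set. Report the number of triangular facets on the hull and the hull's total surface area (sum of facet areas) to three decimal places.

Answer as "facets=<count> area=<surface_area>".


facets=14 area=633.809

9 of the 11 inputs are extreme points: [0, 1, 2, 4, 5, 6, 8, 9, 10].

Facet areas (half cross-product norm):
  f1: (p4, p6, p5) → 122.6520
  f2: (p8, p6, p5) → 60.3145
  f3: (p8, p1, p5) → 19.6260
  f4: (p8, p0, p6) → 45.2198
  f5: (p2, p6, p9) → 9.2064
  f6: (p2, p4, p9) → 9.3441
  f7: (p2, p4, p6) → 29.1747
  f8: (p10, p1, p5) → 40.7777
  f9: (p10, p4, p5) → 121.3116
  f10: (p10, p4, p9) → 56.4322
  f11: (p10, p6, p9) → 62.9685
  f12: (p10, p0, p6) → 1.9494
  f13: (p10, p8, p1) → 26.1691
  f14: (p10, p8, p0) → 28.6628
Σ area = 633.809

Euler characteristic 9−21+14 = 2 ✓


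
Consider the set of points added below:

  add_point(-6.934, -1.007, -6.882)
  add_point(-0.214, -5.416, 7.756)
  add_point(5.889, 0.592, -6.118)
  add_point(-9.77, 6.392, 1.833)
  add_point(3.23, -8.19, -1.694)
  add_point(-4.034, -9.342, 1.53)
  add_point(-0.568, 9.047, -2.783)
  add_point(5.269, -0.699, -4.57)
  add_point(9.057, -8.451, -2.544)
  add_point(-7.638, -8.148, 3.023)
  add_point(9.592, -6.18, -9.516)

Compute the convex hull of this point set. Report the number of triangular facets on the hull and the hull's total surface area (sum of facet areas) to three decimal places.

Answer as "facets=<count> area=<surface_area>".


facets=14 area=833.703

Points on the hull: [0, 1, 2, 3, 5, 6, 8, 9, 10] (9 of 11).

Triangle areas on the boundary:
  f1: (p0, p5, p10) → 101.0690
  f2: (p6, p1, p3) → 85.4287
  f3: (p6, p0, p3) → 58.1013
  f4: (p6, p0, p10) → 108.1709
  f5: (p9, p0, p3) → 69.8144
  f6: (p9, p0, p5) → 24.5582
  f7: (p9, p1, p3) → 67.3406
  f8: (p9, p1, p5) → 16.9153
  f9: (p8, p6, p1) → 123.1963
  f10: (p8, p5, p10) → 46.9099
  f11: (p8, p1, p5) → 55.2026
  f12: (p2, p6, p10) → 8.4257
  f13: (p2, p8, p10) → 30.5704
  f14: (p2, p8, p6) → 38.0001
Σ area = 833.703

Check V−E+F: 9 − 21 + 14 = 2.


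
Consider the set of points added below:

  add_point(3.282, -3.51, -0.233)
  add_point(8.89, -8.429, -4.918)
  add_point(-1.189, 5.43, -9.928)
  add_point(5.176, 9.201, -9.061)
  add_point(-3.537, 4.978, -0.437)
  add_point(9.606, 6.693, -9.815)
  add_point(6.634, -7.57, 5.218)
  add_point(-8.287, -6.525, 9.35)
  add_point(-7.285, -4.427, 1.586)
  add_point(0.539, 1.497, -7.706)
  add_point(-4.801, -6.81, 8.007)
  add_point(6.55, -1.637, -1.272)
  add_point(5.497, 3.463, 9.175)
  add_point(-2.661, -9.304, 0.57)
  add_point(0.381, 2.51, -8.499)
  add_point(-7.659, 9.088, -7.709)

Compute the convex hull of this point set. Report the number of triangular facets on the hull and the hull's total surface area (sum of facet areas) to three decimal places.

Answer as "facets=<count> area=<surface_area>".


facets=16 area=1167.781

Points on the hull: [1, 2, 3, 5, 6, 7, 8, 12, 13, 15] (10 of 16).

Facet areas (half cross-product norm):
  f1: (p6, p13, p7) → 56.7536
  f2: (p15, p2, p13) → 69.6029
  f3: (p12, p6, p7) → 88.5759
  f4: (p12, p15, p7) → 178.1867
  f5: (p1, p6, p13) → 53.1228
  f6: (p1, p12, p5) → 138.9712
  f7: (p1, p12, p6) → 55.5338
  f8: (p1, p2, p5) → 85.4677
  f9: (p1, p2, p13) → 107.7921
  f10: (p3, p2, p5) → 16.8994
  f11: (p3, p15, p2) → 25.9323
  f12: (p3, p12, p5) → 49.1873
  f13: (p3, p12, p15) → 122.9316
  f14: (p8, p13, p7) → 27.5197
  f15: (p8, p15, p7) → 43.7399
  f16: (p8, p15, p13) → 47.5639
Σ area = 1167.781

Euler: V−E+F = 10−24+16 = 2.


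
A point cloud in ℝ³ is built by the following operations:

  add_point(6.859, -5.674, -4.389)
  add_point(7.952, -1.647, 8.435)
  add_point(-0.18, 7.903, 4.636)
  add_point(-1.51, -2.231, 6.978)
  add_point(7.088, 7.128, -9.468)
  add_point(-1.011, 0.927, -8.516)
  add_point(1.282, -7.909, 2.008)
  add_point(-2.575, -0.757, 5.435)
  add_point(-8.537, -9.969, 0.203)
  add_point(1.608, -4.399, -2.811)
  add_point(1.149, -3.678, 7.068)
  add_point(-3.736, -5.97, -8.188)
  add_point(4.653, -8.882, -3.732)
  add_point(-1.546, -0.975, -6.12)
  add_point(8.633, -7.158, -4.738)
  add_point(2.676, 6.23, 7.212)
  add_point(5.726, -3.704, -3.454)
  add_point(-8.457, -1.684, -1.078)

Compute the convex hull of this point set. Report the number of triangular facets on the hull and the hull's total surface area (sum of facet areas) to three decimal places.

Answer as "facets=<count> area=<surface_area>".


facets=24 area=966.179

Points on the hull: [1, 2, 3, 4, 5, 6, 7, 8, 10, 11, 12, 14, 15, 17] (14 of 18).

Area of each hull facet:
  f1: (p1, p4, p14) → 107.7764
  f2: (p11, p4, p14) → 93.9591
  f3: (p17, p11, p8) → 37.8608
  f4: (p17, p3, p8) → 44.0753
  f5: (p12, p1, p14) → 31.6610
  f6: (p12, p6, p1) → 36.1849
  f7: (p12, p6, p8) → 32.6842
  f8: (p12, p11, p8) → 51.7862
  f9: (p12, p11, p14) → 18.6172
  f10: (p10, p3, p8) → 18.4225
  f11: (p10, p3, p1) → 7.8453
  f12: (p10, p6, p8) → 32.5920
  f13: (p10, p6, p1) → 22.7036
  f14: (p15, p3, p2) → 19.7864
  f15: (p15, p3, p1) → 39.3305
  f16: (p15, p4, p2) → 32.5396
  f17: (p15, p1, p4) → 82.5508
  f18: (p5, p11, p4) → 19.6119
  f19: (p5, p17, p11) → 34.7113
  f20: (p5, p4, p2) → 74.0444
  f21: (p5, p17, p2) → 72.0271
  f22: (p7, p3, p2) → 9.1074
  f23: (p7, p17, p2) → 38.8935
  f24: (p7, p17, p3) → 7.4080
Σ area = 966.179

Euler: V−E+F = 14−36+24 = 2.


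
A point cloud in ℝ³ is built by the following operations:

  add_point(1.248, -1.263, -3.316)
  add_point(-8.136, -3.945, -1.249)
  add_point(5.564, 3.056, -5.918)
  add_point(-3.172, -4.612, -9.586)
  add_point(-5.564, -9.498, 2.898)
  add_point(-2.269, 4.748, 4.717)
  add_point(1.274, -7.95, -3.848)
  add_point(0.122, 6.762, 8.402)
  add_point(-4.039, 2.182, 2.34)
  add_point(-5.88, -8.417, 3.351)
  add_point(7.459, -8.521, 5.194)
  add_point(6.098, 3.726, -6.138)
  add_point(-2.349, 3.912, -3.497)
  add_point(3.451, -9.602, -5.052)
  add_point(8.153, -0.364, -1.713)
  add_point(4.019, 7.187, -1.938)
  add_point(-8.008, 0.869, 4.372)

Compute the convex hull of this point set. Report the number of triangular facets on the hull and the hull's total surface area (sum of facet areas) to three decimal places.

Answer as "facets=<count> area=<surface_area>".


Points on the hull: [1, 3, 4, 7, 9, 10, 11, 12, 13, 14, 15, 16] (12 of 17).

Facet areas (half cross-product norm):
  f1: (p15, p7, p14) → 47.3193
  f2: (p10, p7, p14) → 78.5228
  f3: (p9, p10, p7) → 106.3389
  f4: (p12, p3, p1) → 43.8807
  f5: (p12, p15, p7) → 40.2049
  f6: (p11, p15, p14) → 18.5449
  f7: (p11, p12, p15) → 21.2209
  f8: (p11, p12, p3) → 46.1985
  f9: (p13, p10, p14) → 51.2831
  f10: (p13, p11, p14) → 34.0180
  f11: (p13, p11, p3) → 58.5079
  f12: (p16, p9, p1) → 25.0623
  f13: (p16, p9, p7) → 47.4905
  f14: (p16, p12, p1) → 34.7184
  f15: (p16, p12, p7) → 52.5431
  f16: (p4, p13, p3) → 55.4995
  f17: (p4, p3, p1) → 34.7909
  f18: (p4, p9, p1) → 3.7469
  f19: (p4, p9, p10) → 7.9847
  f20: (p4, p13, p10) → 62.4367
Σ area = 870.313

Euler characteristic 12−30+20 = 2 ✓

facets=20 area=870.313


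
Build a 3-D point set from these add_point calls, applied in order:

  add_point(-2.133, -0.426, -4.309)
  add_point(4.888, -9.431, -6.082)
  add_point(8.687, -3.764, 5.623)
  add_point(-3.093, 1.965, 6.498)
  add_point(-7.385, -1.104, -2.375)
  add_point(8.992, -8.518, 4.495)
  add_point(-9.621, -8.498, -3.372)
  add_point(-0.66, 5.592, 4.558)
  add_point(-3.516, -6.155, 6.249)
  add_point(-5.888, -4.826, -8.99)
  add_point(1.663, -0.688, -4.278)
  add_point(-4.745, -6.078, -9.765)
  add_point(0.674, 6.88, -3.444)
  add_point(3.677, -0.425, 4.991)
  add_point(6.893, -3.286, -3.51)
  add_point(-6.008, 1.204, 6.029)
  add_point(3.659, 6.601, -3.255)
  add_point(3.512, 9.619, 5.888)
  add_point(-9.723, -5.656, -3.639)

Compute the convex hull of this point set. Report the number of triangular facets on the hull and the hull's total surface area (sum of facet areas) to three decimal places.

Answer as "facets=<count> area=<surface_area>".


15 of the 19 inputs are extreme points: [1, 2, 3, 4, 5, 6, 8, 9, 11, 12, 14, 15, 16, 17, 18].

Per-facet area ½‖(b−a)×(c−a)‖:
  f1: (p14, p1, p5) → 33.8570
  f2: (p2, p8, p5) → 30.2783
  f3: (p2, p14, p5) → 22.5037
  f4: (p6, p1, p5) → 82.8161
  f5: (p6, p8, p5) → 69.7009
  f6: (p6, p11, p1) → 44.8797
  f7: (p15, p12, p17) → 59.5741
  f8: (p15, p4, p12) → 49.2081
  f9: (p15, p4, p18) → 19.8129
  f10: (p15, p6, p18) → 15.6979
  f11: (p15, p6, p8) → 45.2089
  f12: (p9, p4, p18) → 17.2306
  f13: (p9, p6, p18) → 9.3232
  f14: (p9, p6, p11) → 6.8692
  f15: (p9, p4, p12) → 43.7578
  f16: (p9, p11, p12) → 12.2620
  f17: (p16, p12, p17) → 14.4614
  f18: (p16, p2, p17) → 65.5714
  f19: (p16, p2, p14) → 48.3154
  f20: (p16, p11, p12) → 22.0880
  f21: (p16, p11, p1) → 84.1115
  f22: (p16, p14, p1) → 23.5752
  f23: (p3, p2, p17) → 64.2085
  f24: (p3, p2, p8) → 49.1484
  f25: (p3, p15, p17) → 9.2057
  f26: (p3, p15, p8) → 11.8163
Σ area = 955.482

Check V−E+F: 15 − 39 + 26 = 2.

facets=26 area=955.482


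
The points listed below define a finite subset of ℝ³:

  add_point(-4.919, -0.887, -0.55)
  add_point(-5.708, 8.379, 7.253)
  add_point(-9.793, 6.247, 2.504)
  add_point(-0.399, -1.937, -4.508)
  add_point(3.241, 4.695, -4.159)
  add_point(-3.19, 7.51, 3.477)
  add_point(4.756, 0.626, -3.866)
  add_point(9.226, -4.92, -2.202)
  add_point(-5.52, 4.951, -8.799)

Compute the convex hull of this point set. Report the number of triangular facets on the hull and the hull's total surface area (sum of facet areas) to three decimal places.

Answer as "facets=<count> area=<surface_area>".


facets=12 area=478.541

Hull vertices (8/9): indices [0, 1, 2, 3, 4, 5, 7, 8].

Area of each hull facet:
  f1: (p8, p1, p2) → 35.1677
  f2: (p4, p1, p7) → 79.2678
  f3: (p4, p8, p7) → 47.1670
  f4: (p0, p1, p2) → 29.9202
  f5: (p0, p1, p7) → 84.4278
  f6: (p0, p8, p2) → 45.3623
  f7: (p5, p8, p1) → 20.3072
  f8: (p5, p4, p1) → 3.3077
  f9: (p5, p4, p8) → 50.2833
  f10: (p3, p8, p7) → 29.5060
  f11: (p3, p0, p7) → 25.3373
  f12: (p3, p0, p8) → 28.4863
Σ area = 478.541

Check V−E+F: 8 − 18 + 12 = 2.


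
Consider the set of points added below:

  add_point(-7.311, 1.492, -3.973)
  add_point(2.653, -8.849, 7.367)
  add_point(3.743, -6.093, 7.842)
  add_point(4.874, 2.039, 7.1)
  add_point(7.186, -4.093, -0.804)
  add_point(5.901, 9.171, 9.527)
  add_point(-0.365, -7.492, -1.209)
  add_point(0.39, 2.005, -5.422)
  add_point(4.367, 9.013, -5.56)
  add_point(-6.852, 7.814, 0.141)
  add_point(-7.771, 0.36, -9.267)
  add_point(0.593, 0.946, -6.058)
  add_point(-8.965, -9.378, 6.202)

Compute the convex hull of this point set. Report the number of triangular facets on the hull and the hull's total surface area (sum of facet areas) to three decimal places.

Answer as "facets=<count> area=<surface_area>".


facets=16 area=1034.409

10 of the 13 inputs are extreme points: [1, 2, 4, 5, 6, 8, 9, 10, 11, 12].

Facet areas (half cross-product norm):
  f1: (p8, p5, p4) → 101.3148
  f2: (p6, p10, p12) → 77.3171
  f3: (p6, p10, p4) → 53.4200
  f4: (p6, p1, p12) → 48.9334
  f5: (p6, p1, p4) → 36.5350
  f6: (p9, p5, p12) → 145.7872
  f7: (p9, p10, p12) → 104.2401
  f8: (p9, p8, p5) → 89.5082
  f9: (p9, p8, p10) → 74.1215
  f10: (p11, p10, p4) → 27.4166
  f11: (p11, p8, p4) → 43.3083
  f12: (p11, p8, p10) → 35.2747
  f13: (p2, p5, p4) → 72.8745
  f14: (p2, p1, p4) → 14.0508
  f15: (p2, p5, p12) → 94.3742
  f16: (p2, p1, p12) → 15.9330
Σ area = 1034.409

Check V−E+F: 10 − 24 + 16 = 2.


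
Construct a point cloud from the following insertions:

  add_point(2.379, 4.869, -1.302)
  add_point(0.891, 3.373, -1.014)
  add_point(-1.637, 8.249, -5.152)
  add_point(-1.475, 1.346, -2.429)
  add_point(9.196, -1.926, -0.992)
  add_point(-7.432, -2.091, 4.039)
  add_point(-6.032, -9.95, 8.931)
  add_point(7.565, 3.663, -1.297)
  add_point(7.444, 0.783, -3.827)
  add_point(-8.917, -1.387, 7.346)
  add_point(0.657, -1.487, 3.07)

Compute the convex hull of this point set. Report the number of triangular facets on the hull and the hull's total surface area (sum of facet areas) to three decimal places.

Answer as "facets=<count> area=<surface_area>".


Hull vertices (9/11): indices [0, 2, 3, 4, 5, 6, 7, 8, 9].

Facet areas (half cross-product norm):
  f1: (p7, p6, p9) → 88.3285
  f2: (p7, p6, p4) → 56.7598
  f3: (p5, p2, p9) → 22.7033
  f4: (p5, p6, p9) → 16.7480
  f5: (p8, p6, p4) → 41.0592
  f6: (p8, p7, p4) → 8.2334
  f7: (p8, p7, p2) → 21.0243
  f8: (p0, p2, p9) → 50.3793
  f9: (p0, p7, p9) → 32.5834
  f10: (p0, p7, p2) → 12.0433
  f11: (p3, p5, p6) → 36.3376
  f12: (p3, p8, p6) → 71.0309
  f13: (p3, p5, p2) → 28.6384
  f14: (p3, p8, p2) → 33.5609
Σ area = 519.430

Check V−E+F: 9 − 21 + 14 = 2.

facets=14 area=519.430


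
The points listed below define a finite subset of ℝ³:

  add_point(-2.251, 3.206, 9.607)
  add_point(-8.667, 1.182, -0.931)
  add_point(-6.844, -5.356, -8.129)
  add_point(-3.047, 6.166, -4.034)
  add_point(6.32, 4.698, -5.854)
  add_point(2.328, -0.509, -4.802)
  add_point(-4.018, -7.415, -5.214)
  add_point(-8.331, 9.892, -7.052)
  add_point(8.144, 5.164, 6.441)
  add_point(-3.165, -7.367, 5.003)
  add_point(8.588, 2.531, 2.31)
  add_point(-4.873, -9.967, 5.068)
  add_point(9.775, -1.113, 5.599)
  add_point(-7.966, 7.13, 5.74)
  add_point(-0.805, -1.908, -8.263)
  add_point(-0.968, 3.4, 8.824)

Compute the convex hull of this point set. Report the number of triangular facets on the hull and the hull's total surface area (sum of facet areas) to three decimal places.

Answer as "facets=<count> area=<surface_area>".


Points on the hull: [0, 1, 2, 4, 6, 7, 8, 10, 11, 12, 13, 14] (12 of 16).

Per-facet area ½‖(b−a)×(c−a)‖:
  f1: (p0, p11, p12) → 92.4011
  f2: (p2, p11, p1) → 62.7621
  f3: (p2, p7, p1) → 52.3288
  f4: (p2, p7, p14) → 48.7920
  f5: (p4, p14, p12) → 66.2069
  f6: (p4, p7, p14) → 68.9810
  f7: (p13, p7, p1) → 47.4133
  f8: (p13, p11, p1) → 58.0539
  f9: (p13, p0, p11) → 55.4505
  f10: (p6, p2, p11) → 17.7793
  f11: (p6, p2, p14) → 15.0897
  f12: (p6, p11, p12) → 89.7852
  f13: (p6, p14, p12) → 61.6539
  f14: (p10, p4, p12) → 11.7170
  f15: (p8, p13, p0) → 39.1258
  f16: (p8, p0, p12) → 35.9183
  f17: (p8, p10, p12) → 12.2993
  f18: (p8, p13, p7) → 105.8520
  f19: (p8, p4, p7) → 94.9754
  f20: (p8, p10, p4) → 16.7407
Σ area = 1053.326

Check V−E+F: 12 − 30 + 20 = 2.

facets=20 area=1053.326
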